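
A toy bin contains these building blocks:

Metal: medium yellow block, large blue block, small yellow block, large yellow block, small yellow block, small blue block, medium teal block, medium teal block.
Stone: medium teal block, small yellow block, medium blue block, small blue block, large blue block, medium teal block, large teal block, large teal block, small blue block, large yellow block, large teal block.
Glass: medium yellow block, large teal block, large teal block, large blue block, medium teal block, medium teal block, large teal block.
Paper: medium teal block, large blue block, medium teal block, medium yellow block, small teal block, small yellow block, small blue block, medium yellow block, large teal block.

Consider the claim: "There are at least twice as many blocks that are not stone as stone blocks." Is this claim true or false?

blocks that are not stone: 24.
stone blocks: 11.
The claim requires 24 ≥ 2 × 11 = 22, which holds.

True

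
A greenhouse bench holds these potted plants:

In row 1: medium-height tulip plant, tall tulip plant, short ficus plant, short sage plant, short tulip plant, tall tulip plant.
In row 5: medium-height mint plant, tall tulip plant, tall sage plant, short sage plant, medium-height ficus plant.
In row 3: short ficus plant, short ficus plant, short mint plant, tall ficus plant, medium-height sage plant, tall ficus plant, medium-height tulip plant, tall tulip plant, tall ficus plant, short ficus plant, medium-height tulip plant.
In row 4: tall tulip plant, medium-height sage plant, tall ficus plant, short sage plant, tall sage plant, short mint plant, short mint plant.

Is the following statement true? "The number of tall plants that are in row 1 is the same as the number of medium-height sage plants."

|tall plants in row 1| = 2.
|medium-height sage plants| = 2.
The claim requires 2 = 2, which holds.

True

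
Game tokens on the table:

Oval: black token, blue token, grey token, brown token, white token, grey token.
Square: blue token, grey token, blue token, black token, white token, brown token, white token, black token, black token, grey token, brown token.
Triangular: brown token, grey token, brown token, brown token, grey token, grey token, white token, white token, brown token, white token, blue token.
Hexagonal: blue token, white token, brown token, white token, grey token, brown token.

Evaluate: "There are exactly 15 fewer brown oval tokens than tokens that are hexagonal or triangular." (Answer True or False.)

brown oval tokens: 1.
tokens that are hexagonal or triangular: 17.
The claim requires 17 − 1 (= 16) to equal 15, which does not hold.

False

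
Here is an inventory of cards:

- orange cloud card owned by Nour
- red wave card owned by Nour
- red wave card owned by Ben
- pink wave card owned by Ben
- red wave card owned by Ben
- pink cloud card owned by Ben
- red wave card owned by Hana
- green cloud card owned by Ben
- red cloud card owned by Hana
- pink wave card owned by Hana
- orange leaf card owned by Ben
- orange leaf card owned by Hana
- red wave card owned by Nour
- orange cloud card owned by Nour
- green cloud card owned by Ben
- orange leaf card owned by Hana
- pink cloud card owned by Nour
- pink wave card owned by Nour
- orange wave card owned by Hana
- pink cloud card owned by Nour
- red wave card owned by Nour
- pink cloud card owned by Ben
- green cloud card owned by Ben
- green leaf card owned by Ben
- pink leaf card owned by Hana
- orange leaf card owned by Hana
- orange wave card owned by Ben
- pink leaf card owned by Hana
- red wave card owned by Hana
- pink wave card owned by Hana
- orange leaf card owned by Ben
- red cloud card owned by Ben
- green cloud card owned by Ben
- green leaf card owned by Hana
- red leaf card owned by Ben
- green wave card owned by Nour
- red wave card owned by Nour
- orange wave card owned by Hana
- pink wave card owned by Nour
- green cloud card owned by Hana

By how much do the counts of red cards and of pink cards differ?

0

red cards: 11. pink cards: 11.
|11 − 11| = 11 − 11 = 0.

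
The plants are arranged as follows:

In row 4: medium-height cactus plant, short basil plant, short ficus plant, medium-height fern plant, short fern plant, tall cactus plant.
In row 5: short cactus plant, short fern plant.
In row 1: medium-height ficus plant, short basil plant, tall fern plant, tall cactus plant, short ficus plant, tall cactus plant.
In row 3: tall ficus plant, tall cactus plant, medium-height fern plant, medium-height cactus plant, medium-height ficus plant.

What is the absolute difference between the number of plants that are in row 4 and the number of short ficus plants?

4

plants in row 4: 6. short ficus plants: 2.
|6 − 2| = 6 − 2 = 4.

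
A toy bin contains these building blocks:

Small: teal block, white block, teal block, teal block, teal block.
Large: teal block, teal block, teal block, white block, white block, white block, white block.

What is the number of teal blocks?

7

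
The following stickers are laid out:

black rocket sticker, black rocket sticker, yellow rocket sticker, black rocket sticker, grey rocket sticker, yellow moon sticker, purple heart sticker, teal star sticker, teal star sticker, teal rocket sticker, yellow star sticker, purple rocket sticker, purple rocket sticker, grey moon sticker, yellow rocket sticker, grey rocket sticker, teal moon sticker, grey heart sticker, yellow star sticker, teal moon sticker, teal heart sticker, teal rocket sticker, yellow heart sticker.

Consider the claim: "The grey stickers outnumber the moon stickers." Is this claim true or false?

There are 4 grey stickers.
There are 4 moon stickers.
The claim requires 4 > 4, which does not hold.

False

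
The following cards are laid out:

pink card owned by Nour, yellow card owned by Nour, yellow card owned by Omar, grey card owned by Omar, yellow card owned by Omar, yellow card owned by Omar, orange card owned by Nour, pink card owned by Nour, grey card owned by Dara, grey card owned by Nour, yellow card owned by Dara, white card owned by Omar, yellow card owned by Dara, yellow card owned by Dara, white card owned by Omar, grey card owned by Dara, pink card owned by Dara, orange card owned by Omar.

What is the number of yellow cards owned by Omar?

3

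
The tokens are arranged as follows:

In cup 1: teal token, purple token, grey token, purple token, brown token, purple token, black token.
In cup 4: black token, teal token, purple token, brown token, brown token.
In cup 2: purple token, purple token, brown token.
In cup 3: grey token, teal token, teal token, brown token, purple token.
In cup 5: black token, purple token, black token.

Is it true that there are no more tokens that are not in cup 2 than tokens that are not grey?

tokens that are not in cup 2: 20.
tokens that are not grey: 21.
The claim requires 20 ≤ 21, which holds.

True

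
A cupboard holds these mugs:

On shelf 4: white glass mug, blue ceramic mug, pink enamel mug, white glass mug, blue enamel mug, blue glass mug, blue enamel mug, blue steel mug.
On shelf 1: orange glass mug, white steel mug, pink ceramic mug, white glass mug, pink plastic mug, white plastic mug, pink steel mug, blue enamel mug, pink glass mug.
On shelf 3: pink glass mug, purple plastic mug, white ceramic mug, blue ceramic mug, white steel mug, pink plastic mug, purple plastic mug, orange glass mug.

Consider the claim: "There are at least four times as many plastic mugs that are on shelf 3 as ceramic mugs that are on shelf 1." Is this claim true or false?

False

There are 3 plastic mugs on shelf 3.
There is 1 ceramic mug on shelf 1.
The claim requires 3 ≥ 4 × 1 = 4, which does not hold.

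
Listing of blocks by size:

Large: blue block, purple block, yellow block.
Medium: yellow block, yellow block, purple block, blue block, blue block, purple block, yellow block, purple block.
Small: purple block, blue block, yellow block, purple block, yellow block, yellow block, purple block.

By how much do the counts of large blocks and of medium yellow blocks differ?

large blocks: 3. medium yellow blocks: 3.
|3 − 3| = 3 − 3 = 0.

0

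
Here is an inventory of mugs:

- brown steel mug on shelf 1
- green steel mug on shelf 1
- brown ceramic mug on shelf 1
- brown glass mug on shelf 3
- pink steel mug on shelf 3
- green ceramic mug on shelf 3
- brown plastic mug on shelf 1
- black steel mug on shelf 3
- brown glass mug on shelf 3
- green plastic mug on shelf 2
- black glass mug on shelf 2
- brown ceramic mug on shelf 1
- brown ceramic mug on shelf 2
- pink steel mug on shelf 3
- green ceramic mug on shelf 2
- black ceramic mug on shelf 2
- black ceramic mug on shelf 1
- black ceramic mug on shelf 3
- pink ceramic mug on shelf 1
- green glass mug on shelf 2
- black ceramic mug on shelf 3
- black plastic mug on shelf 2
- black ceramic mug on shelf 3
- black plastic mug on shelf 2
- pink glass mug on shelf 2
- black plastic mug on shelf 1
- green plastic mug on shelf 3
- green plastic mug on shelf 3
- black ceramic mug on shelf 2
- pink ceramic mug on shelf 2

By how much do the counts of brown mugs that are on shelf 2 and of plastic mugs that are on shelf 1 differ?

1

brown mugs on shelf 2: 1. plastic mugs on shelf 1: 2.
|1 − 2| = 2 − 1 = 1.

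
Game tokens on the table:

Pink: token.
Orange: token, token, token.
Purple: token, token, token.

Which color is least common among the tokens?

Counts by color: purple 3, orange 3, pink 1.
The minimum is 1, held uniquely by pink.

pink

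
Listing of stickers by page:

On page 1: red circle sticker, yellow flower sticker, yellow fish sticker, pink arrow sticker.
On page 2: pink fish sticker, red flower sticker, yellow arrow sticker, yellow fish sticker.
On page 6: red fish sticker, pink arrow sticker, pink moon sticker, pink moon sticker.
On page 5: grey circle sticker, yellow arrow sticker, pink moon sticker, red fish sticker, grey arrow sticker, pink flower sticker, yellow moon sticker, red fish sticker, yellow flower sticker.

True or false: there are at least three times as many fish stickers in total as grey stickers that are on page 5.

There are 6 fish stickers.
There are 2 grey stickers on page 5.
The claim requires 6 ≥ 3 × 2 = 6, which holds.

True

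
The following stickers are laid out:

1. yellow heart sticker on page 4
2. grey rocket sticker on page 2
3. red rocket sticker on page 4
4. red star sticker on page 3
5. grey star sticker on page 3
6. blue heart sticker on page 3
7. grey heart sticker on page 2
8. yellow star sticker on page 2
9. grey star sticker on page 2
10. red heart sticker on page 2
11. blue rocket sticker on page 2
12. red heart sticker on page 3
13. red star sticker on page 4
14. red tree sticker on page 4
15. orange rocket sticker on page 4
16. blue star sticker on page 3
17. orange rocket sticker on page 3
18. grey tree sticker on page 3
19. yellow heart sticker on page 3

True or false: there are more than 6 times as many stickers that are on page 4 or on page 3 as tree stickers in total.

stickers on page 4 or on page 3: 13.
tree stickers: 2.
The claim requires 13 > 6 × 2 = 12, which holds.

True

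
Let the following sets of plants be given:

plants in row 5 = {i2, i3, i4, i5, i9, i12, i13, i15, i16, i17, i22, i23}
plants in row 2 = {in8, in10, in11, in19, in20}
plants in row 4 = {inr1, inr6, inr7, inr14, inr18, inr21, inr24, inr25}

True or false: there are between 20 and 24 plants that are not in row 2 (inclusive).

True

|plants that are not in row 2| = 20.
The claim requires 20 ≤ 20 ≤ 24, which holds.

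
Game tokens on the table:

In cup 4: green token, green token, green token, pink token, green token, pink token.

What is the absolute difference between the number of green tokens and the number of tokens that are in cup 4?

green tokens: 4. tokens in cup 4: 6.
|4 − 6| = 6 − 4 = 2.

2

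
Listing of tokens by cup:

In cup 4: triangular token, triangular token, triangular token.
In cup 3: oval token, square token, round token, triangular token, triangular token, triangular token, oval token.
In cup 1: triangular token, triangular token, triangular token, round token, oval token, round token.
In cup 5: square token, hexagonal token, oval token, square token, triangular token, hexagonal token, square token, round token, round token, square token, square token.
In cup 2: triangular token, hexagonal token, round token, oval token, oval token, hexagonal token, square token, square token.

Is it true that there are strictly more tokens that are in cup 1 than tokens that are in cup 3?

False

|tokens in cup 1| = 6.
|tokens in cup 3| = 7.
The claim requires 6 > 7, which does not hold.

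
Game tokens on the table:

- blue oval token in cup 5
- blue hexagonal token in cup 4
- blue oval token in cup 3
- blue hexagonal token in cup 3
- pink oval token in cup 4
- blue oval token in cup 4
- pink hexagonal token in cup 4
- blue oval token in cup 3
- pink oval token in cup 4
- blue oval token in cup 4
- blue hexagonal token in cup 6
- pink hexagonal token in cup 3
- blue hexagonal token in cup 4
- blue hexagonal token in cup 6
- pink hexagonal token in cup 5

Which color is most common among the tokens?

Counts by color: blue 10, pink 5.
The maximum is 10, held uniquely by blue.

blue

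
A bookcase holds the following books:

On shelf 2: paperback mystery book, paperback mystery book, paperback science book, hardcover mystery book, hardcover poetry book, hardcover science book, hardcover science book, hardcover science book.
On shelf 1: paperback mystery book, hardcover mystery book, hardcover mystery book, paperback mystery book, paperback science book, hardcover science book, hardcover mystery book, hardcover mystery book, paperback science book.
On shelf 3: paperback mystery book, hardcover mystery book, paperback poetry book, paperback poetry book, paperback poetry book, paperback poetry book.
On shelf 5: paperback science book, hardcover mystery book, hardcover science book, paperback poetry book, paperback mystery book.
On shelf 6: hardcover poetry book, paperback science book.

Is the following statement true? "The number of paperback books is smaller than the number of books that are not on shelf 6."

True

|paperback books| = 16.
|books that are not on shelf 6| = 28.
The claim requires 16 < 28, which holds.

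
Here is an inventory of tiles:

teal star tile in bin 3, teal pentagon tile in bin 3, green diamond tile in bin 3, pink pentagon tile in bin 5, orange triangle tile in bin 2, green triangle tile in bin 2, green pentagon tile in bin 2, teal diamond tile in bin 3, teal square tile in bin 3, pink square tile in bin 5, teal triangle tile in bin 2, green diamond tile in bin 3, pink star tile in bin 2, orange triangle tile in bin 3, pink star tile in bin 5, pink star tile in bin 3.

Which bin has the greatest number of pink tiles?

bin 5

Counts by bin (restricted to pink tiles): bin 5→3, bin 2→1, bin 3→1.
The maximum is 3, held uniquely by bin 5.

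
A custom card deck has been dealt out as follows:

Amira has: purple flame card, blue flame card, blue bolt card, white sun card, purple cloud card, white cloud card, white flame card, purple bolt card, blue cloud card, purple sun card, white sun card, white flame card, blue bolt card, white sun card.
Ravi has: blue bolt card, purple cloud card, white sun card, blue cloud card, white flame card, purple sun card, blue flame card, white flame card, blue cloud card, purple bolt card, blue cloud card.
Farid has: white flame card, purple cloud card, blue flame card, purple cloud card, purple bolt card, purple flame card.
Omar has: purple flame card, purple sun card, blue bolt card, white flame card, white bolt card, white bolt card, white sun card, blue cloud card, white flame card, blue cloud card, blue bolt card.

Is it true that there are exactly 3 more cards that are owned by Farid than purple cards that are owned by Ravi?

True

cards owned by Farid: 6.
purple cards owned by Ravi: 3.
The claim requires 6 − 3 (= 3) to equal 3, which holds.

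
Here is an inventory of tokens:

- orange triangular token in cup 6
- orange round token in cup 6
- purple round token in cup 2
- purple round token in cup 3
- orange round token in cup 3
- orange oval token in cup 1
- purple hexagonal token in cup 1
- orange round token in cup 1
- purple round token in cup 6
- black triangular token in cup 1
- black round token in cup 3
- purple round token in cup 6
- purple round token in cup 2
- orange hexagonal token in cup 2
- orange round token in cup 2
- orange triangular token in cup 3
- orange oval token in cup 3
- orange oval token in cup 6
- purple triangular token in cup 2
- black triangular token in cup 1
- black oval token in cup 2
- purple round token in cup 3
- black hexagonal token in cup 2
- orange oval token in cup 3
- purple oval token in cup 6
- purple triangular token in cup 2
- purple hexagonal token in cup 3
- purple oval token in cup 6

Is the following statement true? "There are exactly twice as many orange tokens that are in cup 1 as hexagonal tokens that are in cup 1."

True

orange tokens in cup 1: 2.
hexagonal tokens in cup 1: 1.
The claim requires 2 = 2 × 1 = 2, which holds.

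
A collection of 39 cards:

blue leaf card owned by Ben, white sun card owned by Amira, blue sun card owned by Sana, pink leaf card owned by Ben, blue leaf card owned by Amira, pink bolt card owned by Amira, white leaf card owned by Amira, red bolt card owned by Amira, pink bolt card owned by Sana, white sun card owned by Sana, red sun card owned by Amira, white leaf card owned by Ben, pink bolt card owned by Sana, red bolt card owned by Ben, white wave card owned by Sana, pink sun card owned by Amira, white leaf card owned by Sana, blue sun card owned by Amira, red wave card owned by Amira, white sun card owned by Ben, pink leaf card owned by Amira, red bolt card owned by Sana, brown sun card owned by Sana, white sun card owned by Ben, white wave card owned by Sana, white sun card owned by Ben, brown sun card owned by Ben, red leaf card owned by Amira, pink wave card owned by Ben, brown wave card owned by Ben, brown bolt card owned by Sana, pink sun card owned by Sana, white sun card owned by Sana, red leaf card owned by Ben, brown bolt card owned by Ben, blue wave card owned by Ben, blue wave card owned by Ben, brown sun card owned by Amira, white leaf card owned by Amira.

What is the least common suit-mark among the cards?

wave

Counts by suit-mark: sun 14, leaf 10, bolt 8, wave 7.
The minimum is 7, held uniquely by wave.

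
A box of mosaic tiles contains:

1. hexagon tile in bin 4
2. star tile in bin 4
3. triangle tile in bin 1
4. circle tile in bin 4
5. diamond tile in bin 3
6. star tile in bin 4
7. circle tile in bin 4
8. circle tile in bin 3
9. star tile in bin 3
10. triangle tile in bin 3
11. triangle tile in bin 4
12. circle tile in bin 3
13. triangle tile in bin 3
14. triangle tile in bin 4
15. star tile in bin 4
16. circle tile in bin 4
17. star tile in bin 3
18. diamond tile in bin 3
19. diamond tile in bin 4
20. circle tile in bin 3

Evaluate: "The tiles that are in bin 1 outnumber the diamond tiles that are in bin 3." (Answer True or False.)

False

tiles in bin 1: 1.
diamond tiles in bin 3: 2.
The claim requires 1 > 2, which does not hold.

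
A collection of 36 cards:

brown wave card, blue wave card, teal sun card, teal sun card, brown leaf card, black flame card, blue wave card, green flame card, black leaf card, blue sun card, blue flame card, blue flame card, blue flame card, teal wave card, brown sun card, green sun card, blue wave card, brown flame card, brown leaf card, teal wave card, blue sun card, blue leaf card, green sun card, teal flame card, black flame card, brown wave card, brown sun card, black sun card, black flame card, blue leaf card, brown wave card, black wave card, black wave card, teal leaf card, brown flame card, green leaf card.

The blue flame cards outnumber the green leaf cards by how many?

2

blue flame cards: 3.
green leaf cards: 1.
3 − 1 = 2.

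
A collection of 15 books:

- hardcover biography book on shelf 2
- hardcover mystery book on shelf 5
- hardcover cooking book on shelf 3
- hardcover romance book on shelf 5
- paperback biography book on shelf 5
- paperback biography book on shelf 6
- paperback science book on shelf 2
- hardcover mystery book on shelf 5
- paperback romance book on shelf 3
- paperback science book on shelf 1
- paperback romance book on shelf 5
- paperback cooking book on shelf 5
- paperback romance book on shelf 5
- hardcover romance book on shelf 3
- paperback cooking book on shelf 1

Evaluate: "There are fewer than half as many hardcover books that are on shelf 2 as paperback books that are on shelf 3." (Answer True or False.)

|hardcover books on shelf 2| = 1.
|paperback books on shelf 3| = 1.
The claim requires 2 × 1 = 2 < 1, which does not hold.

False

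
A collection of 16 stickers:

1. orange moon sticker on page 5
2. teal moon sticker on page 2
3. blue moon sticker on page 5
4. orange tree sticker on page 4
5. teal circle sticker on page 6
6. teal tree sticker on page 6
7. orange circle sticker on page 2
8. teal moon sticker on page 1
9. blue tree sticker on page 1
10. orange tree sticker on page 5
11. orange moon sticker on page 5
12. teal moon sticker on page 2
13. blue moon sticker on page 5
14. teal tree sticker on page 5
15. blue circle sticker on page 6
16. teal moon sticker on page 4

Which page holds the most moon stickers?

Counts by page (restricted to moon stickers): page 5→4, page 2→2, page 4→1, page 1→1, page 6→0.
The maximum is 4, held uniquely by page 5.

page 5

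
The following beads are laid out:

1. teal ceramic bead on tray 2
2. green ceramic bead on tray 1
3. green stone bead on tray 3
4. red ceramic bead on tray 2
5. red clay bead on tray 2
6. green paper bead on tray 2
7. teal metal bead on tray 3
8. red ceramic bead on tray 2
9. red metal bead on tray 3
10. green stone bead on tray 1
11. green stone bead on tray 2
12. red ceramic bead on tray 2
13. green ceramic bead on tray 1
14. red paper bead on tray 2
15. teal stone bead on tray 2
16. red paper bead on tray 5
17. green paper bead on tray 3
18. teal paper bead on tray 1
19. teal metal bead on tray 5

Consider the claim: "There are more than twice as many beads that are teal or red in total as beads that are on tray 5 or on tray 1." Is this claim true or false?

There are 12 beads that are teal or red.
There are 6 beads on tray 5 or on tray 1.
The claim requires 12 > 2 × 6 = 12, which does not hold.

False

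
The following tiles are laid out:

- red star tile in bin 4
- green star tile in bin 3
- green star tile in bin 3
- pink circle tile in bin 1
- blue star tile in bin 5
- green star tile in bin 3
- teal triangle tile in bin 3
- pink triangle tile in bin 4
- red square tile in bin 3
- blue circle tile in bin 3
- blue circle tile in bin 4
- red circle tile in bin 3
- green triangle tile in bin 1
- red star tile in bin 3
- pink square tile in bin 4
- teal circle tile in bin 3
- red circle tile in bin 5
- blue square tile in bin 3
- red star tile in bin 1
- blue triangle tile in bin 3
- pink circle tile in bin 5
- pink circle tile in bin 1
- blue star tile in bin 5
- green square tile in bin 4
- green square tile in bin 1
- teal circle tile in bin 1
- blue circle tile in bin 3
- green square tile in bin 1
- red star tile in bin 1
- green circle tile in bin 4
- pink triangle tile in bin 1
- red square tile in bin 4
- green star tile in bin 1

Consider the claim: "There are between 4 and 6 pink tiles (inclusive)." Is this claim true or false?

pink tiles: 6.
The claim requires 4 ≤ 6 ≤ 6, which holds.

True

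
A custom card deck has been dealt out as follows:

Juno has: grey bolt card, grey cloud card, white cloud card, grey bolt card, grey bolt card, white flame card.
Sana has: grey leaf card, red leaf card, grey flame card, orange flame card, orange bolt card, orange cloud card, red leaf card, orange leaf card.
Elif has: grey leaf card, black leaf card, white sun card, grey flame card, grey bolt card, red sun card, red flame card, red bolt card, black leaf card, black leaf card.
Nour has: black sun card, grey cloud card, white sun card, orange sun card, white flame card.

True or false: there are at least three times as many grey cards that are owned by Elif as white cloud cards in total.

True

|grey cards owned by Elif| = 3.
|white cloud cards| = 1.
The claim requires 3 ≥ 3 × 1 = 3, which holds.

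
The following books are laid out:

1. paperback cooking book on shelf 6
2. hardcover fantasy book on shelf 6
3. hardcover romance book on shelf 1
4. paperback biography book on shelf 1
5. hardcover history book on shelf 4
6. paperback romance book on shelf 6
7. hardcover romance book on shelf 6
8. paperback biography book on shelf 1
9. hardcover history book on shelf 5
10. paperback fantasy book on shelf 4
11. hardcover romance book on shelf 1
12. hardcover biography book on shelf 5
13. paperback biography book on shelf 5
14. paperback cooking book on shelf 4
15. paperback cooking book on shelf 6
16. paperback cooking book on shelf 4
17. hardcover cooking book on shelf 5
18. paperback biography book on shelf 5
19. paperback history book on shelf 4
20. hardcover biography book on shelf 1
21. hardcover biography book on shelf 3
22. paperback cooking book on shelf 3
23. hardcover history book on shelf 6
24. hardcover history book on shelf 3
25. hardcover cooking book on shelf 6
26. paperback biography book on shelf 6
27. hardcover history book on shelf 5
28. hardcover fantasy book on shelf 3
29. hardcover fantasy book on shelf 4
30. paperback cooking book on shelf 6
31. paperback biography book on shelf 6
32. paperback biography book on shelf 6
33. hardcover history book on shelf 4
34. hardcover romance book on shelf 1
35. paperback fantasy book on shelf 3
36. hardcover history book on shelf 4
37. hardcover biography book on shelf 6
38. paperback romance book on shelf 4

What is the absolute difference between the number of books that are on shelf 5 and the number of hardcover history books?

books on shelf 5: 6. hardcover history books: 7.
|6 − 7| = 7 − 6 = 1.

1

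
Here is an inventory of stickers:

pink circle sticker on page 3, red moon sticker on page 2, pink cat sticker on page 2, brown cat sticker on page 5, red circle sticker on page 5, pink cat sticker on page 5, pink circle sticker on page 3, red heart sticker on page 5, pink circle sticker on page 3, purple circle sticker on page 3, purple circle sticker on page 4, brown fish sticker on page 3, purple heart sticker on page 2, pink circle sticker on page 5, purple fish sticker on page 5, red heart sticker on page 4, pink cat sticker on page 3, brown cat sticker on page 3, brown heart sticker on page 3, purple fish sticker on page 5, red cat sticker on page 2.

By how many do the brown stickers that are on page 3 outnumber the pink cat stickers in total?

0

brown stickers on page 3: 3.
pink cat stickers: 3.
3 − 3 = 0.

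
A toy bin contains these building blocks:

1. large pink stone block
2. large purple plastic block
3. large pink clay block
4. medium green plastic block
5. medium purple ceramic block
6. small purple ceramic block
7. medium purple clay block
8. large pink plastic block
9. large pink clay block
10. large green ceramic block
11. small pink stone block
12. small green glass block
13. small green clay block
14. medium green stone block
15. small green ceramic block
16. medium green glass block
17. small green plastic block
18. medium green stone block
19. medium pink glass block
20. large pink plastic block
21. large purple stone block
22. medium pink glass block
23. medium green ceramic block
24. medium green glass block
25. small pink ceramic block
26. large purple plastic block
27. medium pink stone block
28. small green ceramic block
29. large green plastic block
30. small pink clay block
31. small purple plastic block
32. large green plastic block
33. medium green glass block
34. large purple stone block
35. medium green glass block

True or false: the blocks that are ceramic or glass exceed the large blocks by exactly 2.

True

There are 14 blocks that are ceramic or glass.
There are 12 large blocks.
The claim requires 14 − 12 (= 2) to equal 2, which holds.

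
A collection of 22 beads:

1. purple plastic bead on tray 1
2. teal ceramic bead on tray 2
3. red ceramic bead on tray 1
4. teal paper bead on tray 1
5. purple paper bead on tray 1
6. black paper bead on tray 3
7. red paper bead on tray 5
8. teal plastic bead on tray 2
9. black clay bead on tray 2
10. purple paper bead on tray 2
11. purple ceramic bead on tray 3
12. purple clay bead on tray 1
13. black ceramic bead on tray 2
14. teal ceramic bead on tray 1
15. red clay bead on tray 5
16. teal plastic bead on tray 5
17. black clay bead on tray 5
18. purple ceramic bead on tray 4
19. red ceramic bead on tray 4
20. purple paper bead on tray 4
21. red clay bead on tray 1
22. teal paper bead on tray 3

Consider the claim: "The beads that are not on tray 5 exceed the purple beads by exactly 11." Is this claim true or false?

True

There are 18 beads that are not on tray 5.
There are 7 purple beads.
The claim requires 18 − 7 (= 11) to equal 11, which holds.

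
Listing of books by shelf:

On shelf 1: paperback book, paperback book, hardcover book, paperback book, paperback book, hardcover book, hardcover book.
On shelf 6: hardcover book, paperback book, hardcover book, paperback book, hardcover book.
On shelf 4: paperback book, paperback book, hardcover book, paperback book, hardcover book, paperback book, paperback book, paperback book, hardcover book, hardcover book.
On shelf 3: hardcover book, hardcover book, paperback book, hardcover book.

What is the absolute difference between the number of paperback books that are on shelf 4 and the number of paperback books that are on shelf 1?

2

paperback books on shelf 4: 6. paperback books on shelf 1: 4.
|6 − 4| = 6 − 4 = 2.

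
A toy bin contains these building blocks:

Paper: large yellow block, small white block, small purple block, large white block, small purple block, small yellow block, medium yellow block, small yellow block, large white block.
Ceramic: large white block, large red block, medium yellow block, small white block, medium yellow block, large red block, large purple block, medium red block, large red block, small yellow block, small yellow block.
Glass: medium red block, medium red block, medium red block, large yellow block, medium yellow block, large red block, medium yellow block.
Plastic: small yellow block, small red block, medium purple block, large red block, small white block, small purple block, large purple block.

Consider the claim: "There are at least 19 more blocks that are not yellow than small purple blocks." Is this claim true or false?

|blocks that are not yellow| = 22.
|small purple blocks| = 3.
The claim requires 22 − 3 = 19 ≥ 19, which holds.

True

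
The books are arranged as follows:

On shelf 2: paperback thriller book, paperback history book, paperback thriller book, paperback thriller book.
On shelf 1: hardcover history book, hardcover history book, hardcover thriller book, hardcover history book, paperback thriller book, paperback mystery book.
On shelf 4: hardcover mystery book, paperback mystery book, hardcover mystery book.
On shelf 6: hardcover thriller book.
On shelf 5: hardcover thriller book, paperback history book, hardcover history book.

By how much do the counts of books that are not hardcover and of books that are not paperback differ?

books that are not hardcover: 8. books that are not paperback: 9.
|8 − 9| = 9 − 8 = 1.

1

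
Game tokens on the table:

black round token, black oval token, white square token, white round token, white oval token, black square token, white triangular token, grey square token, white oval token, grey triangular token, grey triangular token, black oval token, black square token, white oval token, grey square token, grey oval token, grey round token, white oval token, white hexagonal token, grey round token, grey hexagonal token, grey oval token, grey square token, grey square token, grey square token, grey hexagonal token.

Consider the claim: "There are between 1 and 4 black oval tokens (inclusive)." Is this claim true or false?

True

|black oval tokens| = 2.
The claim requires 1 ≤ 2 ≤ 4, which holds.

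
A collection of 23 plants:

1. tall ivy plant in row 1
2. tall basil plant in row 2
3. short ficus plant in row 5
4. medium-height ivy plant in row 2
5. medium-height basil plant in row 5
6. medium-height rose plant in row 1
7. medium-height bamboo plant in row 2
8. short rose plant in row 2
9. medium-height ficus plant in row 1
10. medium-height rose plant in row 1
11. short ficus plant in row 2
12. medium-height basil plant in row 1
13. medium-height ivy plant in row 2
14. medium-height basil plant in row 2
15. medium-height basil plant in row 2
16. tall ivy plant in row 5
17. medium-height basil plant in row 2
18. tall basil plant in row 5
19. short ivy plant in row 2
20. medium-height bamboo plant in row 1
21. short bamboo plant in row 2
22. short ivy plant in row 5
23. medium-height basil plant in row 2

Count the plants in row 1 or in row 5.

11

in row 1: 6; in row 5: 5; together 6 + 5 = 11.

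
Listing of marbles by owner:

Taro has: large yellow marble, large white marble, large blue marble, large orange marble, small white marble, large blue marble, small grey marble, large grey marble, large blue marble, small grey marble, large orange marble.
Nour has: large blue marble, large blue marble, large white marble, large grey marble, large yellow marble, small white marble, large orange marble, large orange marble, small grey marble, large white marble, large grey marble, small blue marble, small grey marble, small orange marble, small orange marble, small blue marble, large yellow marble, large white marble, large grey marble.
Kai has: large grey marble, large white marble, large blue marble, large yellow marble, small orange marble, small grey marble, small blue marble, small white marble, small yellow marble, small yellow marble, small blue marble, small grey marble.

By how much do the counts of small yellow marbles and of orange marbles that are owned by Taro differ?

0

small yellow marbles: 2. orange marbles owned by Taro: 2.
|2 − 2| = 2 − 2 = 0.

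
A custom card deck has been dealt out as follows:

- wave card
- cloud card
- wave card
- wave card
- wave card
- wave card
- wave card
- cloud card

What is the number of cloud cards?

2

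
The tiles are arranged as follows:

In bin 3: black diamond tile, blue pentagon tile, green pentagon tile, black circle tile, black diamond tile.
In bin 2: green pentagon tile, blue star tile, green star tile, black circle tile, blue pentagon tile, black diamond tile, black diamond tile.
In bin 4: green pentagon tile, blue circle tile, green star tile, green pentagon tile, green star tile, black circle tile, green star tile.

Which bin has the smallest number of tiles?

bin 3

Counts by bin: bin 4→7, bin 2→7, bin 3→5.
The minimum is 5, held uniquely by bin 3.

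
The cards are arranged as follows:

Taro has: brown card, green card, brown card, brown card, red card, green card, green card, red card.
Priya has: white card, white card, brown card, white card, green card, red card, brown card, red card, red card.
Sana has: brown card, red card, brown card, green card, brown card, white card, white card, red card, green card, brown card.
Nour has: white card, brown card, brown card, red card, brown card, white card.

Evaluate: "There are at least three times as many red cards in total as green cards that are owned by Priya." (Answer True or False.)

True

red cards: 8.
green cards owned by Priya: 1.
The claim requires 8 ≥ 3 × 1 = 3, which holds.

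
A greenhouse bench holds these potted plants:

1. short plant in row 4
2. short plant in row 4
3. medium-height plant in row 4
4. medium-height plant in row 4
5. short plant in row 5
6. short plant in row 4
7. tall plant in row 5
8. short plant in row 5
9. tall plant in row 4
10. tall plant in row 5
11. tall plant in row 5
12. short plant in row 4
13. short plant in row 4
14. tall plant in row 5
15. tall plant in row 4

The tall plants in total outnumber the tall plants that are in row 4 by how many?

4

tall plants: 6.
tall plants in row 4: 2.
6 − 2 = 4.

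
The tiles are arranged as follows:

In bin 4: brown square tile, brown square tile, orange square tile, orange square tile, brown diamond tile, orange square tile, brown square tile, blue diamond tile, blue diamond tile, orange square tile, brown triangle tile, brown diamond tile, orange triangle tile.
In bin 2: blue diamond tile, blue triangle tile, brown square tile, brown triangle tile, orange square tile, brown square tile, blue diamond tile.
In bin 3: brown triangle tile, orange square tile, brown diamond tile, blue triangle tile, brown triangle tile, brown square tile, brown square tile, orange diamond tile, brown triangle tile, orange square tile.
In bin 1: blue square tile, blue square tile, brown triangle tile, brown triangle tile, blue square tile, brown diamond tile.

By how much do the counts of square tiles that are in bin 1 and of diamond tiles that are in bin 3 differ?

square tiles in bin 1: 3. diamond tiles in bin 3: 2.
|3 − 2| = 3 − 2 = 1.

1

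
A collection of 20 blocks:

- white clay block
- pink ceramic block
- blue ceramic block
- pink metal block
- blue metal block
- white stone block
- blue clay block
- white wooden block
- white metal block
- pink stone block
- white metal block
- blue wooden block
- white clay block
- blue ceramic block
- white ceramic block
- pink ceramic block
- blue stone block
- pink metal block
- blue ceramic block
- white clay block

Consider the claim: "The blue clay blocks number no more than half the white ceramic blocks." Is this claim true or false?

blue clay blocks: 1.
white ceramic blocks: 1.
The claim requires 2 × 1 = 2 ≤ 1, which does not hold.

False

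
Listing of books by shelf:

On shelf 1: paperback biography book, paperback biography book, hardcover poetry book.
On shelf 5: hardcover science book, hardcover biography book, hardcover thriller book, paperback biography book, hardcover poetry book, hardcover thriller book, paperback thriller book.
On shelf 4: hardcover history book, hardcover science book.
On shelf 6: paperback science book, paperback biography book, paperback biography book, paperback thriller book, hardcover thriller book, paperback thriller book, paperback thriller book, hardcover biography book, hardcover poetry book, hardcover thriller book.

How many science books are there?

3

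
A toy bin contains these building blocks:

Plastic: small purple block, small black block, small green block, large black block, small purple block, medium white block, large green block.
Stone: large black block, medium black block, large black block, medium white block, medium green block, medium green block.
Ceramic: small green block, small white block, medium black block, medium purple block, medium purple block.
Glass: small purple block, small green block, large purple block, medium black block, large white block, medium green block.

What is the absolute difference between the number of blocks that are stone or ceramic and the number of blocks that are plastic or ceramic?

blocks that are stone or ceramic: 11. blocks that are plastic or ceramic: 12.
|11 − 12| = 12 − 11 = 1.

1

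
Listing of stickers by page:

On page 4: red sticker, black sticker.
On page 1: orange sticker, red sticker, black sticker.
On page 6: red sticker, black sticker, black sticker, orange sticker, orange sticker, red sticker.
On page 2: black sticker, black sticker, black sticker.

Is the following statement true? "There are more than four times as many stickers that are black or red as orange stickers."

stickers that are black or red: 11.
orange stickers: 3.
The claim requires 11 > 4 × 3 = 12, which does not hold.

False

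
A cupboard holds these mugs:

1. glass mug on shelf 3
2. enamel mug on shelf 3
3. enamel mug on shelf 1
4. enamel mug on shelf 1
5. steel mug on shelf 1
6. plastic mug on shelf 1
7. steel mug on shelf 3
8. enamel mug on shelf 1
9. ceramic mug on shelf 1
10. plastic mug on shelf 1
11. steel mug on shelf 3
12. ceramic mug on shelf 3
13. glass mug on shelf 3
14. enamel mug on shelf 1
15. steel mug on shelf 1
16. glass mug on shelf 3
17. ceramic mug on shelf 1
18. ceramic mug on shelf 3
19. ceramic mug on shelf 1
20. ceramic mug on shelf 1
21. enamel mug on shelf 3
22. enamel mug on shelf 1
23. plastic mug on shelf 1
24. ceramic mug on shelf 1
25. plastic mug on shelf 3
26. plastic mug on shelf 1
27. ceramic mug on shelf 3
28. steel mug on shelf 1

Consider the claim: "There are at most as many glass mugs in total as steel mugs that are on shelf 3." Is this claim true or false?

False

glass mugs: 3.
steel mugs on shelf 3: 2.
The claim requires 3 ≤ 2, which does not hold.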